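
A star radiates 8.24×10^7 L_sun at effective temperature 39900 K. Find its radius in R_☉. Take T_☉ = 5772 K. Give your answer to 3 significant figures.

R/R_☉ = √(L/L_☉) / (T/T_☉)² = √(8.24×10^7) / (6.913)²
       = 9077 / 47.79 = 190.0.

190 R_☉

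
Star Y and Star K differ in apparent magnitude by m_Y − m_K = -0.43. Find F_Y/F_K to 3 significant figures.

1.49

F_Y/F_K = 10^(−(m_Y − m_K)/2.5) = 10^(0.43/2.5) = 10^0.172 = 1.486.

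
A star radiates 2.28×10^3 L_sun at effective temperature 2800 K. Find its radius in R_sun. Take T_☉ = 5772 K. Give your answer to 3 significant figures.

203 R_sun

R/R_☉ = √(L/L_☉) / (T/T_☉)² = √(2.28×10^3) / (0.4851)²
       = 47.75 / 0.2353 = 202.9.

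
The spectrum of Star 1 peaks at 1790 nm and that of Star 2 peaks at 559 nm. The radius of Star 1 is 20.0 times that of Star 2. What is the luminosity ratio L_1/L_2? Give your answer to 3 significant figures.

3.80

Wien's law gives T ∝ 1/λ_max, so T_1/T_2 = λ_2/λ_1 = 559/1790 = 0.3123.
Then L ∝ R²T⁴ gives L_1/L_2 = (20.0)² × (0.3123)⁴ = 400.0 × 0.009511 = 3.804.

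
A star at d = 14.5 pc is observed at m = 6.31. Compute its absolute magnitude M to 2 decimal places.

5.50

M = m − 5 log₁₀(d/10 pc) = 6.31 − 5 log₁₀(14.5/10)
  = 6.31 − 5 × 0.161 = 6.31 − 0.81 = 5.50.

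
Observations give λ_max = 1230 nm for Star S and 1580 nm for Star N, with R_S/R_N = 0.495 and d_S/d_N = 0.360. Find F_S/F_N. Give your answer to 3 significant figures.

5.15

Wien's law: T_S/T_N = λ_N/λ_S = 1580/1230 = 1.285.
L_S/L_N = (R_S/R_N)²(T_S/T_N)⁴ = (0.495)²(1.285)⁴ = 0.6671.
F_S/F_N = (L_S/L_N)/(d_S/d_N)² = 0.6671/(0.360)² = 5.148.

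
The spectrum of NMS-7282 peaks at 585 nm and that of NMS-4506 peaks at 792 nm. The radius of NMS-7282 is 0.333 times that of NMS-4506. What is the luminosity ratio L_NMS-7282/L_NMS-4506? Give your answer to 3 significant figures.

Wien's law gives T ∝ 1/λ_max, so T_NMS-7282/T_NMS-4506 = λ_NMS-4506/λ_NMS-7282 = 792/585 = 1.354.
Then L ∝ R²T⁴ gives L_NMS-7282/L_NMS-4506 = (0.333)² × (1.354)⁴ = 0.1109 × 3.360 = 0.3725.

0.373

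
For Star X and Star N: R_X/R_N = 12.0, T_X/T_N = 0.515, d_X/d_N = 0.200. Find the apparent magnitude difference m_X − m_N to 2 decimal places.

L_X/L_N = (12.0)²(0.515)⁴ = 10.13.
F_X/F_N = (L_X/L_N)/(d_X/d_N)² = 10.13/0.04000 = 253.2.
m_X − m_N = −2.5 log₁₀(253.2) = -6.01.

-6.01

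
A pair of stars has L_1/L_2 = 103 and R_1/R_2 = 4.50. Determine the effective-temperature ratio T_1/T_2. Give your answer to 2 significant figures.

1.5

L ∝ R²T⁴ gives T ∝ (L/R²)^(1/4), so
T_1/T_2 = (103 / 4.50²)^(1/4) = (5.086)^(1/4) = 1.502.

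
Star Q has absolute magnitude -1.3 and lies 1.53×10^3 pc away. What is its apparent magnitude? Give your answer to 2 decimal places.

m = M + 5 log₁₀(d/10 pc) = -1.3 + 5 log₁₀(1.53×10^3/10)
  = -1.3 + 5 × 2.185 = -1.3 + 10.92 = 9.62.

9.62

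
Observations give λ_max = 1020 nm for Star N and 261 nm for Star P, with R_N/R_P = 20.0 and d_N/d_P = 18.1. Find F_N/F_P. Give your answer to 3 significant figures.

Wien's law: T_N/T_P = λ_P/λ_N = 261/1020 = 0.2559.
L_N/L_P = (R_N/R_P)²(T_N/T_P)⁴ = (20.0)²(0.2559)⁴ = 1.715.
F_N/F_P = (L_N/L_P)/(d_N/d_P)² = 1.715/(18.1)² = 0.005234.

0.00523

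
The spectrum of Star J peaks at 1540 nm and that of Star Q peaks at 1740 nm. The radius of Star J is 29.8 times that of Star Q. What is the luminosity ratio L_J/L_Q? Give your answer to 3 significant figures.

Wien's law gives T ∝ 1/λ_max, so T_J/T_Q = λ_Q/λ_J = 1740/1540 = 1.130.
Then L ∝ R²T⁴ gives L_J/L_Q = (29.8)² × (1.130)⁴ = 888.0 × 1.630 = 1447.

1.45×10^3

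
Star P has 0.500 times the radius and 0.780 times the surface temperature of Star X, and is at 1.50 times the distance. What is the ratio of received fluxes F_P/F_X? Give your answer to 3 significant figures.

L_P/L_X = (R_P/R_X)²(T_P/T_X)⁴ = (0.500)² × (0.780)⁴ = 0.09254.
F_P/F_X = (L_P/L_X)/(d_P/d_X)² = 0.09254 / (1.50)² = 0.04113.

0.0411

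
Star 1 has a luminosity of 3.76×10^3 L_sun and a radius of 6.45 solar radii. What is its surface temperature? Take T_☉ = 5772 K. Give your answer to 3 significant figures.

1.78×10^4 K

T/T_☉ = (L/L_☉)^(1/4) / (R/R_☉)^(1/2)
T = 5772 × (3.76×10^3)^(1/4) / √(6.45) = 5772 × 7.831 / 2.540 = 1.780×10^4 K.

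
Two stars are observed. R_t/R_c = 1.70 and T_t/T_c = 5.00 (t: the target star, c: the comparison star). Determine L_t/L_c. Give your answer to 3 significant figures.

1.81×10^3

From the Stefan–Boltzmann law, L ∝ R²T⁴, so
L_t/L_c = (R_t/R_c)² (T_t/T_c)⁴ = (1.70)² × (5.00)⁴ = 2.890 × 625.0 = 1806.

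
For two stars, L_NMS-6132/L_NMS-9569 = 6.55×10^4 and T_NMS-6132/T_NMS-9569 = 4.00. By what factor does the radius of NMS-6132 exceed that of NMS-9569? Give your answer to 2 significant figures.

16

L ∝ R²T⁴ gives R ∝ √L / T², so
R_NMS-6132/R_NMS-9569 = √(6.55×10^4) / (4.00)² = 255.9 / 16.00 = 16.00.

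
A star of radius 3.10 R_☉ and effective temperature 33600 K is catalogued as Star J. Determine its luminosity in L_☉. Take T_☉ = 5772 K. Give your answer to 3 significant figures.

1.10×10^4 L_☉

L/L_☉ = (R/R_☉)² (T/T_☉)⁴ = (3.10)² × (33600/5772)⁴
       = 9.610 × (5.821)⁴ = 9.610 × 1148 = 1.104×10^4.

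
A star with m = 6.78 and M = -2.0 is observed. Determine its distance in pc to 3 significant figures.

m − M = 5 log₁₀(d/10 pc)
6.78 − (-2.0) = 8.78 = 5 log₁₀(d/10)
d = 10 × 10^(8.78/5) = 10 × 10^1.756 = 570.2 pc.

570 pc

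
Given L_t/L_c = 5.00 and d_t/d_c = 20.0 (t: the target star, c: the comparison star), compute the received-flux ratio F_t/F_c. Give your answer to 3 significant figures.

F = L/(4πd²), so F_t/F_c = (L_t/L_c) / (d_t/d_c)²
= 5.00 / (20.0)² = 5.00 / 400.0 = 0.01250.

0.0125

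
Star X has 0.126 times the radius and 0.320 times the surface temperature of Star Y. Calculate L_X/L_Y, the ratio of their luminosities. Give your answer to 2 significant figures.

1.7×10^-4

From the Stefan–Boltzmann law, L ∝ R²T⁴, so
L_X/L_Y = (R_X/R_Y)² (T_X/T_Y)⁴ = (0.126)² × (0.320)⁴ = 0.01588 × 0.01049 = 1.665×10^-4.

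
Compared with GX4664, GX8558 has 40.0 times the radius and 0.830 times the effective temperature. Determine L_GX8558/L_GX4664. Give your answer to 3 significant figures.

From the Stefan–Boltzmann law, L ∝ R²T⁴, so
L_GX8558/L_GX4664 = (R_GX8558/R_GX4664)² (T_GX8558/T_GX4664)⁴ = (40.0)² × (0.830)⁴ = 1600 × 0.4746 = 759.3.

759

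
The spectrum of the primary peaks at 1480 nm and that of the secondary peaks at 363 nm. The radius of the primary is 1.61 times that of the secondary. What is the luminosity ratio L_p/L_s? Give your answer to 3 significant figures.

Wien's law gives T ∝ 1/λ_max, so T_p/T_s = λ_s/λ_p = 363/1480 = 0.2453.
Then L ∝ R²T⁴ gives L_p/L_s = (1.61)² × (0.2453)⁴ = 2.592 × 0.003619 = 0.009381.

0.00938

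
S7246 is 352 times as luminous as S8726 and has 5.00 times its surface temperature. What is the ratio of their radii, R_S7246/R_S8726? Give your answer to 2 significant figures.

L ∝ R²T⁴ gives R ∝ √L / T², so
R_S7246/R_S8726 = √(352) / (5.00)² = 18.76 / 25.00 = 0.7505.

0.75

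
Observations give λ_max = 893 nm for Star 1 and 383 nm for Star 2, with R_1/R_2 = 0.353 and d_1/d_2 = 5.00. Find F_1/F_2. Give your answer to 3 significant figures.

Wien's law: T_1/T_2 = λ_2/λ_1 = 383/893 = 0.4289.
L_1/L_2 = (R_1/R_2)²(T_1/T_2)⁴ = (0.353)²(0.4289)⁴ = 0.004216.
F_1/F_2 = (L_1/L_2)/(d_1/d_2)² = 0.004216/(5.00)² = 1.687×10^-4.

1.69×10^-4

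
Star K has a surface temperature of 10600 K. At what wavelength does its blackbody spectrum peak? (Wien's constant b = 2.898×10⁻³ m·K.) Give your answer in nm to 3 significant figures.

λ_max = b/T = 2.898×10⁻³ / 10600 = 2.73×10^-7 m = 273.4 nm.

273 nm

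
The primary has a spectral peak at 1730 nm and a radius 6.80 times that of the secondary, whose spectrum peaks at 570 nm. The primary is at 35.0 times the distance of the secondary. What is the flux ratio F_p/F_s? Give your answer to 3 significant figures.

Wien's law: T_p/T_s = λ_s/λ_p = 570/1730 = 0.3295.
L_p/L_s = (R_p/R_s)²(T_p/T_s)⁴ = (6.80)²(0.3295)⁴ = 0.5449.
F_p/F_s = (L_p/L_s)/(d_p/d_s)² = 0.5449/(35.0)² = 4.448×10^-4.

4.45×10^-4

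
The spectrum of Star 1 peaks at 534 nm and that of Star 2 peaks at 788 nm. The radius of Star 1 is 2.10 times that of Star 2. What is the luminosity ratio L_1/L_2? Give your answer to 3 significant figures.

20.9

Wien's law gives T ∝ 1/λ_max, so T_1/T_2 = λ_2/λ_1 = 788/534 = 1.476.
Then L ∝ R²T⁴ gives L_1/L_2 = (2.10)² × (1.476)⁴ = 4.410 × 4.742 = 20.91.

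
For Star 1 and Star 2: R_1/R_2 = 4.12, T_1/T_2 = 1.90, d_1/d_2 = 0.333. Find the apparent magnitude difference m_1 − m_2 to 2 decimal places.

-8.25

L_1/L_2 = (4.12)²(1.90)⁴ = 221.2.
F_1/F_2 = (L_1/L_2)/(d_1/d_2)² = 221.2/0.1109 = 1995.
m_1 − m_2 = −2.5 log₁₀(1995) = -8.25.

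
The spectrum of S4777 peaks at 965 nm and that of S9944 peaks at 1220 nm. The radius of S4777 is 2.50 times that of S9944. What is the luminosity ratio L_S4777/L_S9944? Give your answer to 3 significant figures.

Wien's law gives T ∝ 1/λ_max, so T_S4777/T_S9944 = λ_S9944/λ_S4777 = 1220/965 = 1.264.
Then L ∝ R²T⁴ gives L_S4777/L_S9944 = (2.50)² × (1.264)⁴ = 6.250 × 2.555 = 15.97.

16.0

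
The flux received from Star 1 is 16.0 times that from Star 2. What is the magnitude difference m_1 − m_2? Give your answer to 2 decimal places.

m_1 − m_2 = −2.5 log₁₀(F_1/F_2) = −2.5 log₁₀(16.0) = −2.5 × (1.204) = -3.010.

-3.01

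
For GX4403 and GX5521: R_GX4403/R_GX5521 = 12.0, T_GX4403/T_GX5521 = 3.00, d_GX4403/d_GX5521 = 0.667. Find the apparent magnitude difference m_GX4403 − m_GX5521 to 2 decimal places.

L_GX4403/L_GX5521 = (12.0)²(3.00)⁴ = 1.166×10^4.
F_GX4403/F_GX5521 = (L_GX4403/L_GX5521)/(d_GX4403/d_GX5521)² = 1.166×10^4/0.4449 = 2.622×10^4.
m_GX4403 − m_GX5521 = −2.5 log₁₀(2.622×10^4) = -11.05.

-11.05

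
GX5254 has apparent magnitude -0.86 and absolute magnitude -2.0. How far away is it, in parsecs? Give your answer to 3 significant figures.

16.9 pc

m − M = 5 log₁₀(d/10 pc)
-0.86 − (-2.0) = 1.14 = 5 log₁₀(d/10)
d = 10 × 10^(1.14/5) = 10 × 10^0.228 = 16.90 pc.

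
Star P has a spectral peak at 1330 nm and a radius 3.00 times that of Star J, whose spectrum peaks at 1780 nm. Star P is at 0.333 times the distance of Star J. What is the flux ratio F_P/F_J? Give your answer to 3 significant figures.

260

Wien's law: T_P/T_J = λ_J/λ_P = 1780/1330 = 1.338.
L_P/L_J = (R_P/R_J)²(T_P/T_J)⁴ = (3.00)²(1.338)⁴ = 28.87.
F_P/F_J = (L_P/L_J)/(d_P/d_J)² = 28.87/(0.333)² = 260.4.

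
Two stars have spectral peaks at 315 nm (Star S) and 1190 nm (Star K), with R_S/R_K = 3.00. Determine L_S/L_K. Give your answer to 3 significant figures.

Wien's law gives T ∝ 1/λ_max, so T_S/T_K = λ_K/λ_S = 1190/315 = 3.778.
Then L ∝ R²T⁴ gives L_S/L_K = (3.00)² × (3.778)⁴ = 9.000 × 203.7 = 1833.

1.83×10^3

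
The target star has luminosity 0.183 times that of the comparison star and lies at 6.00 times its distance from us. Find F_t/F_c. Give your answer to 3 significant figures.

0.00508

F = L/(4πd²), so F_t/F_c = (L_t/L_c) / (d_t/d_c)²
= 0.183 / (6.00)² = 0.183 / 36.00 = 0.005083.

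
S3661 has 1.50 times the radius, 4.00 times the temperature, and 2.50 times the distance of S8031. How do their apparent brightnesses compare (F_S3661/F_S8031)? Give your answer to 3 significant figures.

L_S3661/L_S8031 = (R_S3661/R_S8031)²(T_S3661/T_S8031)⁴ = (1.50)² × (4.00)⁴ = 576.0.
F_S3661/F_S8031 = (L_S3661/L_S8031)/(d_S3661/d_S8031)² = 576.0 / (2.50)² = 92.16.

92.2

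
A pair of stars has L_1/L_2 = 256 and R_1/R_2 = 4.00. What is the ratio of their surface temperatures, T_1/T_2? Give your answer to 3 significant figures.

2.00

L ∝ R²T⁴ gives T ∝ (L/R²)^(1/4), so
T_1/T_2 = (256 / 4.00²)^(1/4) = (16.00)^(1/4) = 2.000.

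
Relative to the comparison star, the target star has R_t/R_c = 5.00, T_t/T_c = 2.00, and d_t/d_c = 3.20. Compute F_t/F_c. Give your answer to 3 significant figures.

L_t/L_c = (R_t/R_c)²(T_t/T_c)⁴ = (5.00)² × (2.00)⁴ = 400.0.
F_t/F_c = (L_t/L_c)/(d_t/d_c)² = 400.0 / (3.20)² = 39.06.

39.1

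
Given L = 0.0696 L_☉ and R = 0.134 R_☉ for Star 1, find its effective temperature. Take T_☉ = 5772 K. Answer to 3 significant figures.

T/T_☉ = (L/L_☉)^(1/4) / (R/R_☉)^(1/2)
T = 5772 × (0.0696)^(1/4) / √(0.134) = 5772 × 0.5136 / 0.3661 = 8099 K.

8.10×10^3 K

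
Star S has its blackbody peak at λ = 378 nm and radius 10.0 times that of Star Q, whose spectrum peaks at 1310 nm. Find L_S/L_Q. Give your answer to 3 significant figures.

1.44×10^4

Wien's law gives T ∝ 1/λ_max, so T_S/T_Q = λ_Q/λ_S = 1310/378 = 3.466.
Then L ∝ R²T⁴ gives L_S/L_Q = (10.0)² × (3.466)⁴ = 100.0 × 144.3 = 1.443×10^4.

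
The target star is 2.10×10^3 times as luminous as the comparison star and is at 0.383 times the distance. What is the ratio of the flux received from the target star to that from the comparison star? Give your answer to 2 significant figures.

1.4×10^4

F = L/(4πd²), so F_t/F_c = (L_t/L_c) / (d_t/d_c)²
= 2.10×10^3 / (0.383)² = 2.10×10^3 / 0.1467 = 1.432×10^4.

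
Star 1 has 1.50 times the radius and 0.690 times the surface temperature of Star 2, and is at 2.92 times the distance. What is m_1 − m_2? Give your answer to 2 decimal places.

3.06

L_1/L_2 = (1.50)²(0.690)⁴ = 0.5100.
F_1/F_2 = (L_1/L_2)/(d_1/d_2)² = 0.5100/8.526 = 0.05982.
m_1 − m_2 = −2.5 log₁₀(0.05982) = 3.06.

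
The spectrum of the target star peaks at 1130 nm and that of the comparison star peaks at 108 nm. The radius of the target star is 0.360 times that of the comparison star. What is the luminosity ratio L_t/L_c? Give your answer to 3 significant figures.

1.08×10^-5

Wien's law gives T ∝ 1/λ_max, so T_t/T_c = λ_c/λ_t = 108/1130 = 0.09558.
Then L ∝ R²T⁴ gives L_t/L_c = (0.360)² × (0.09558)⁴ = 0.1296 × 8.344×10^-5 = 1.081×10^-5.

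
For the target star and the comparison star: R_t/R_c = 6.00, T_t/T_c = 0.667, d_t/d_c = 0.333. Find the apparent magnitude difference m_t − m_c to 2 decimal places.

-4.52

L_t/L_c = (6.00)²(0.667)⁴ = 7.125.
F_t/F_c = (L_t/L_c)/(d_t/d_c)² = 7.125/0.1109 = 64.26.
m_t − m_c = −2.5 log₁₀(64.26) = -4.52.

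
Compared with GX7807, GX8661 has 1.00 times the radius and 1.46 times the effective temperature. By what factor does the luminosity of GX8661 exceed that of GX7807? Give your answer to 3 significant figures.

4.54

From the Stefan–Boltzmann law, L ∝ R²T⁴, so
L_GX8661/L_GX7807 = (R_GX8661/R_GX7807)² (T_GX8661/T_GX7807)⁴ = (1.00)² × (1.46)⁴ = 1.000 × 4.544 = 4.544.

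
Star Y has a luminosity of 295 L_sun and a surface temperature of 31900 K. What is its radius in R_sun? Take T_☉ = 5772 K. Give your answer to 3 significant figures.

R/R_☉ = √(L/L_☉) / (T/T_☉)² = √(295) / (5.527)²
       = 17.18 / 30.54 = 0.5623.

0.562 R_sun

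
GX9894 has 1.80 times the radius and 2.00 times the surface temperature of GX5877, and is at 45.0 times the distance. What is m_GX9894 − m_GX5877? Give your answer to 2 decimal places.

L_GX9894/L_GX5877 = (1.80)²(2.00)⁴ = 51.84.
F_GX9894/F_GX5877 = (L_GX9894/L_GX5877)/(d_GX9894/d_GX5877)² = 51.84/2025 = 0.02560.
m_GX9894 − m_GX5877 = −2.5 log₁₀(0.02560) = 3.98.

3.98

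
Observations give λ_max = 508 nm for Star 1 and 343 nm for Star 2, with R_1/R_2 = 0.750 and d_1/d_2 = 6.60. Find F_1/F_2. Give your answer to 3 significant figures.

Wien's law: T_1/T_2 = λ_2/λ_1 = 343/508 = 0.6752.
L_1/L_2 = (R_1/R_2)²(T_1/T_2)⁴ = (0.750)²(0.6752)⁴ = 0.1169.
F_1/F_2 = (L_1/L_2)/(d_1/d_2)² = 0.1169/(6.60)² = 0.002684.

0.00268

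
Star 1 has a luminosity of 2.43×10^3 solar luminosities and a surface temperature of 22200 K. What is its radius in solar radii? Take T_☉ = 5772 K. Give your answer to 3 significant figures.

3.33 solar radii

R/R_☉ = √(L/L_☉) / (T/T_☉)² = √(2.43×10^3) / (3.846)²
       = 49.30 / 14.79 = 3.332.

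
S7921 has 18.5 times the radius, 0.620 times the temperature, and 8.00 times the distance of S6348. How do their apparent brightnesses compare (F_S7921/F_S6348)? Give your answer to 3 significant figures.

L_S7921/L_S6348 = (R_S7921/R_S6348)²(T_S7921/T_S6348)⁴ = (18.5)² × (0.620)⁴ = 50.57.
F_S7921/F_S6348 = (L_S7921/L_S6348)/(d_S7921/d_S6348)² = 50.57 / (8.00)² = 0.7902.

0.790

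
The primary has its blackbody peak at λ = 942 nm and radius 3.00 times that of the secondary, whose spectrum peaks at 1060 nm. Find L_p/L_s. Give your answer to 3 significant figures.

14.4

Wien's law gives T ∝ 1/λ_max, so T_p/T_s = λ_s/λ_p = 1060/942 = 1.125.
Then L ∝ R²T⁴ gives L_p/L_s = (3.00)² × (1.125)⁴ = 9.000 × 1.603 = 14.43.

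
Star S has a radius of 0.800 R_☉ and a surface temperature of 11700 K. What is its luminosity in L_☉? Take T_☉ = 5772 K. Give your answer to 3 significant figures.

10.8 L_☉

L/L_☉ = (R/R_☉)² (T/T_☉)⁴ = (0.800)² × (11700/5772)⁴
       = 0.6400 × (2.027)⁴ = 0.6400 × 16.88 = 10.80.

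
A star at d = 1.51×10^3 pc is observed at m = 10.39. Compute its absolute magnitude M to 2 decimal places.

-0.50

M = m − 5 log₁₀(d/10 pc) = 10.39 − 5 log₁₀(1.51×10^3/10)
  = 10.39 − 5 × 2.179 = 10.39 − 10.89 = -0.50.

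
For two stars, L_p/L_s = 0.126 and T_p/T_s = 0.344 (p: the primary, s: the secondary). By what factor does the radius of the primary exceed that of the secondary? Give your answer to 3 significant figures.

L ∝ R²T⁴ gives R ∝ √L / T², so
R_p/R_s = √(0.126) / (0.344)² = 0.3550 / 0.1183 = 3.000.

3.00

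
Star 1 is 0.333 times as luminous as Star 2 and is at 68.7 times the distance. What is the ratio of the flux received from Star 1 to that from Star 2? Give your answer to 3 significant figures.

F = L/(4πd²), so F_1/F_2 = (L_1/L_2) / (d_1/d_2)²
= 0.333 / (68.7)² = 0.333 / 4720 = 7.056×10^-5.

7.06×10^-5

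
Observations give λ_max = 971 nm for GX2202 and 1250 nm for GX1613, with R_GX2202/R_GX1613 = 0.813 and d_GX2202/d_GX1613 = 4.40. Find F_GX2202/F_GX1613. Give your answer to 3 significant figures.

0.0938

Wien's law: T_GX2202/T_GX1613 = λ_GX1613/λ_GX2202 = 1250/971 = 1.287.
L_GX2202/L_GX1613 = (R_GX2202/R_GX1613)²(T_GX2202/T_GX1613)⁴ = (0.813)²(1.287)⁴ = 1.815.
F_GX2202/F_GX1613 = (L_GX2202/L_GX1613)/(d_GX2202/d_GX1613)² = 1.815/(4.40)² = 0.09376.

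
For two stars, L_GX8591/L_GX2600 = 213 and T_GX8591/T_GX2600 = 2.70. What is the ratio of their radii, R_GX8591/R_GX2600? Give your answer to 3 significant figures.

L ∝ R²T⁴ gives R ∝ √L / T², so
R_GX8591/R_GX2600 = √(213) / (2.70)² = 14.59 / 7.290 = 2.002.

2.00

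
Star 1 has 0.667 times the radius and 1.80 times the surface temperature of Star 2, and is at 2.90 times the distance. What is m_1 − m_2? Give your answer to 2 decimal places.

L_1/L_2 = (0.667)²(1.80)⁴ = 4.670.
F_1/F_2 = (L_1/L_2)/(d_1/d_2)² = 4.670/8.410 = 0.5553.
m_1 − m_2 = −2.5 log₁₀(0.5553) = 0.64.

0.64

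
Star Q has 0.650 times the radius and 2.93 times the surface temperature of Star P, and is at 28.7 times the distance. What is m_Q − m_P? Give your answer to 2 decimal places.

L_Q/L_P = (0.650)²(2.93)⁴ = 31.14.
F_Q/F_P = (L_Q/L_P)/(d_Q/d_P)² = 31.14/823.7 = 0.03780.
m_Q − m_P = −2.5 log₁₀(0.03780) = 3.56.

3.56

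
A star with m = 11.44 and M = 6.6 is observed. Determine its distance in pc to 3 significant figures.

m − M = 5 log₁₀(d/10 pc)
11.44 − (6.6) = 4.84 = 5 log₁₀(d/10)
d = 10 × 10^(4.84/5) = 10 × 10^0.968 = 92.90 pc.

92.9 pc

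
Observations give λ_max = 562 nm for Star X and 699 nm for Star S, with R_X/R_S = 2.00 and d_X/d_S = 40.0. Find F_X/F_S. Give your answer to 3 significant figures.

Wien's law: T_X/T_S = λ_S/λ_X = 699/562 = 1.244.
L_X/L_S = (R_X/R_S)²(T_X/T_S)⁴ = (2.00)²(1.244)⁴ = 9.572.
F_X/F_S = (L_X/L_S)/(d_X/d_S)² = 9.572/(40.0)² = 0.005983.

0.00598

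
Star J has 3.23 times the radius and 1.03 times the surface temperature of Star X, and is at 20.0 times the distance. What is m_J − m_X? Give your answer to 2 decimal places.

L_J/L_X = (3.23)²(1.03)⁴ = 11.74.
F_J/F_X = (L_J/L_X)/(d_J/d_X)² = 11.74/400.0 = 0.02936.
m_J − m_X = −2.5 log₁₀(0.02936) = 3.83.

3.83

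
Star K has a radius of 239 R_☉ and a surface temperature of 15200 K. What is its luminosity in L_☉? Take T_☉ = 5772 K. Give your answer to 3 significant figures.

2.75×10^6 L_☉

L/L_☉ = (R/R_☉)² (T/T_☉)⁴ = (239)² × (15200/5772)⁴
       = 5.712×10^4 × (2.633)⁴ = 5.712×10^4 × 48.09 = 2.747×10^6.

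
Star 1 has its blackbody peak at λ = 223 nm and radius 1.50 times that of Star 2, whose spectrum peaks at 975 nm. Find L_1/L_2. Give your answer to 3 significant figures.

Wien's law gives T ∝ 1/λ_max, so T_1/T_2 = λ_2/λ_1 = 975/223 = 4.372.
Then L ∝ R²T⁴ gives L_1/L_2 = (1.50)² × (4.372)⁴ = 2.250 × 365.4 = 822.2.

822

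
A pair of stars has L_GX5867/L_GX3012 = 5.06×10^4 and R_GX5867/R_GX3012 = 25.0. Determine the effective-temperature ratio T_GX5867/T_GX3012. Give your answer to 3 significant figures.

3.00

L ∝ R²T⁴ gives T ∝ (L/R²)^(1/4), so
T_GX5867/T_GX3012 = (5.06×10^4 / 25.0²)^(1/4) = (80.96)^(1/4) = 3.000.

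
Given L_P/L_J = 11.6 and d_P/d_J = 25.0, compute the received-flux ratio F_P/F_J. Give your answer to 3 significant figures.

0.0186

F = L/(4πd²), so F_P/F_J = (L_P/L_J) / (d_P/d_J)²
= 11.6 / (25.0)² = 11.6 / 625.0 = 0.01856.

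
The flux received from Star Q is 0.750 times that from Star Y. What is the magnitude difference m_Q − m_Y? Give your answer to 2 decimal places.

m_Q − m_Y = −2.5 log₁₀(F_Q/F_Y) = −2.5 log₁₀(0.750) = −2.5 × (-0.125) = 0.312.

0.31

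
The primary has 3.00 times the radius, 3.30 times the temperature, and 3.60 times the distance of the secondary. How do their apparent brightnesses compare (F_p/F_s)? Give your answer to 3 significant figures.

82.4

L_p/L_s = (R_p/R_s)²(T_p/T_s)⁴ = (3.00)² × (3.30)⁴ = 1067.
F_p/F_s = (L_p/L_s)/(d_p/d_s)² = 1067 / (3.60)² = 82.36.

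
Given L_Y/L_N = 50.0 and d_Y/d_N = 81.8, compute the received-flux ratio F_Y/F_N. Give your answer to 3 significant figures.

F = L/(4πd²), so F_Y/F_N = (L_Y/L_N) / (d_Y/d_N)²
= 50.0 / (81.8)² = 50.0 / 6691 = 0.007472.

0.00747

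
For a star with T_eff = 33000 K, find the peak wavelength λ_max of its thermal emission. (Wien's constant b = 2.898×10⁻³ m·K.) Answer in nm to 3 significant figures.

λ_max = b/T = 2.898×10⁻³ / 33000 = 8.78×10^-8 m = 87.82 nm.

87.8 nm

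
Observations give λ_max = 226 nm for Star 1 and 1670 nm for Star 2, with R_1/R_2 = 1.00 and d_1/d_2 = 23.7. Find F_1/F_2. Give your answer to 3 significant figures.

5.31

Wien's law: T_1/T_2 = λ_2/λ_1 = 1670/226 = 7.389.
L_1/L_2 = (R_1/R_2)²(T_1/T_2)⁴ = (1.00)²(7.389)⁴ = 2981.
F_1/F_2 = (L_1/L_2)/(d_1/d_2)² = 2981/(23.7)² = 5.308.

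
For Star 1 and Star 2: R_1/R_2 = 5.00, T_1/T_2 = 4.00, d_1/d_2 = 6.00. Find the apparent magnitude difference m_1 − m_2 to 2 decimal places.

-5.62

L_1/L_2 = (5.00)²(4.00)⁴ = 6400.
F_1/F_2 = (L_1/L_2)/(d_1/d_2)² = 6400/36.00 = 177.8.
m_1 − m_2 = −2.5 log₁₀(177.8) = -5.62.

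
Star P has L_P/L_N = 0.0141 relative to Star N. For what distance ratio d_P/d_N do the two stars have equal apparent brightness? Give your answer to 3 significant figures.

Equal flux requires L_P/d_P² = L_N/d_N², so d_P/d_N = √(L_P/L_N)
= √(0.0141) = 0.1187.

0.119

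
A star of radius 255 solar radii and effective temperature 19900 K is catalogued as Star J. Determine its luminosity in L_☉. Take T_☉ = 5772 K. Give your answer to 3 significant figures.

9.19×10^6 L_☉

L/L_☉ = (R/R_☉)² (T/T_☉)⁴ = (255)² × (19900/5772)⁴
       = 6.502×10^4 × (3.448)⁴ = 6.502×10^4 × 141.3 = 9.187×10^6.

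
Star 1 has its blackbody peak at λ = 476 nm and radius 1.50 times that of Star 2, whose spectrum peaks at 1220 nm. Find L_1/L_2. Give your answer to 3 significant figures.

Wien's law gives T ∝ 1/λ_max, so T_1/T_2 = λ_2/λ_1 = 1220/476 = 2.563.
Then L ∝ R²T⁴ gives L_1/L_2 = (1.50)² × (2.563)⁴ = 2.250 × 43.15 = 97.09.

97.1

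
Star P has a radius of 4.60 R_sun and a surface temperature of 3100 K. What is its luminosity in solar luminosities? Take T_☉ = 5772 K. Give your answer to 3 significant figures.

1.76 solar luminosities

L/L_☉ = (R/R_☉)² (T/T_☉)⁴ = (4.60)² × (3100/5772)⁴
       = 21.16 × (0.5371)⁴ = 21.16 × 0.08320 = 1.761.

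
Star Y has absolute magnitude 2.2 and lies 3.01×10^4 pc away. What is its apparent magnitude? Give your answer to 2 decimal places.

19.59

m = M + 5 log₁₀(d/10 pc) = 2.2 + 5 log₁₀(3.01×10^4/10)
  = 2.2 + 5 × 3.479 = 2.2 + 17.39 = 19.59.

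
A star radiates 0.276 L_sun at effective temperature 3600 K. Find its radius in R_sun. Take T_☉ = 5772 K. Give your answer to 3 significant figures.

R/R_☉ = √(L/L_☉) / (T/T_☉)² = √(0.276) / (0.6237)²
       = 0.5254 / 0.3890 = 1.351.

1.35 R_sun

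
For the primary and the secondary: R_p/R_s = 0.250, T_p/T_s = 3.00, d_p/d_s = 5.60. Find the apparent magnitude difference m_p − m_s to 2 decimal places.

1.98

L_p/L_s = (0.250)²(3.00)⁴ = 5.062.
F_p/F_s = (L_p/L_s)/(d_p/d_s)² = 5.062/31.36 = 0.1614.
m_p − m_s = −2.5 log₁₀(0.1614) = 1.98.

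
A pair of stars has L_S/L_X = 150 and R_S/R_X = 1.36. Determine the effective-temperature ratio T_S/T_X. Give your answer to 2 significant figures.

L ∝ R²T⁴ gives T ∝ (L/R²)^(1/4), so
T_S/T_X = (150 / 1.36²)^(1/4) = (81.10)^(1/4) = 3.001.

3.0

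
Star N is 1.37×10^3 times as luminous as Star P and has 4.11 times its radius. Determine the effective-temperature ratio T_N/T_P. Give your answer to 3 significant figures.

L ∝ R²T⁴ gives T ∝ (L/R²)^(1/4), so
T_N/T_P = (1.37×10^3 / 4.11²)^(1/4) = (81.10)^(1/4) = 3.001.

3.00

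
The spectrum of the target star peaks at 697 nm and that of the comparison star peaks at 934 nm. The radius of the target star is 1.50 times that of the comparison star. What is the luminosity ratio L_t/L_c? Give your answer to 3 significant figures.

7.26

Wien's law gives T ∝ 1/λ_max, so T_t/T_c = λ_c/λ_t = 934/697 = 1.340.
Then L ∝ R²T⁴ gives L_t/L_c = (1.50)² × (1.340)⁴ = 2.250 × 3.224 = 7.255.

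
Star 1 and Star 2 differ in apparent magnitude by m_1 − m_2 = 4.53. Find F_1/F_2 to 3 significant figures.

0.0154

F_1/F_2 = 10^(−(m_1 − m_2)/2.5) = 10^(-4.53/2.5) = 10^-1.812 = 0.01542.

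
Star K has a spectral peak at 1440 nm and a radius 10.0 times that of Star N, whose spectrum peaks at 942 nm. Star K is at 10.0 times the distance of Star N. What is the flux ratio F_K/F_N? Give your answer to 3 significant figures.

0.183

Wien's law: T_K/T_N = λ_N/λ_K = 942/1440 = 0.6542.
L_K/L_N = (R_K/R_N)²(T_K/T_N)⁴ = (10.0)²(0.6542)⁴ = 18.31.
F_K/F_N = (L_K/L_N)/(d_K/d_N)² = 18.31/(10.0)² = 0.1831.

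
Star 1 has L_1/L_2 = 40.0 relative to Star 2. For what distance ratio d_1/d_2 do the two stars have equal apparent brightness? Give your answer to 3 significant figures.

6.32

Equal flux requires L_1/d_1² = L_2/d_2², so d_1/d_2 = √(L_1/L_2)
= √(40.0) = 6.325.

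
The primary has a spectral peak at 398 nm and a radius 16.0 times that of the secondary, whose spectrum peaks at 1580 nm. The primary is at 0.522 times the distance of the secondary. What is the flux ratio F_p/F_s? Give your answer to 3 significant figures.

2.33×10^5

Wien's law: T_p/T_s = λ_s/λ_p = 1580/398 = 3.970.
L_p/L_s = (R_p/R_s)²(T_p/T_s)⁴ = (16.0)²(3.970)⁴ = 6.358×10^4.
F_p/F_s = (L_p/L_s)/(d_p/d_s)² = 6.358×10^4/(0.522)² = 2.333×10^5.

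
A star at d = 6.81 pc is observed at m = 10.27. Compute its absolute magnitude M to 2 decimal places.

11.10

M = m − 5 log₁₀(d/10 pc) = 10.27 − 5 log₁₀(6.81/10)
  = 10.27 − 5 × -0.167 = 10.27 − -0.83 = 11.10.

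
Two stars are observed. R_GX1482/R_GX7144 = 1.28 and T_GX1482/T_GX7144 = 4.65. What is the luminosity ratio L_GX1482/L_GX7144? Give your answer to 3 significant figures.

766

From the Stefan–Boltzmann law, L ∝ R²T⁴, so
L_GX1482/L_GX7144 = (R_GX1482/R_GX7144)² (T_GX1482/T_GX7144)⁴ = (1.28)² × (4.65)⁴ = 1.638 × 467.5 = 766.0.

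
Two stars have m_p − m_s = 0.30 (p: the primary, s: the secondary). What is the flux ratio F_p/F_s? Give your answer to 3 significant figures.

F_p/F_s = 10^(−(m_p − m_s)/2.5) = 10^(-0.30/2.5) = 10^-0.120 = 0.7586.

0.759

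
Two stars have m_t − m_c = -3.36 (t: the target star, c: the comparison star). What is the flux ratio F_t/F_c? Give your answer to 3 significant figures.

F_t/F_c = 10^(−(m_t − m_c)/2.5) = 10^(3.36/2.5) = 10^1.344 = 22.08.

22.1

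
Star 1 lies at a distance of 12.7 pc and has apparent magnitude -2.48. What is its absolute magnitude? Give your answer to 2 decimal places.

-3.00

M = m − 5 log₁₀(d/10 pc) = -2.48 − 5 log₁₀(12.7/10)
  = -2.48 − 5 × 0.104 = -2.48 − 0.52 = -3.00.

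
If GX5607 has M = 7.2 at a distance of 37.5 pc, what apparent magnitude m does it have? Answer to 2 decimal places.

10.07

m = M + 5 log₁₀(d/10 pc) = 7.2 + 5 log₁₀(37.5/10)
  = 7.2 + 5 × 0.574 = 7.2 + 2.87 = 10.07.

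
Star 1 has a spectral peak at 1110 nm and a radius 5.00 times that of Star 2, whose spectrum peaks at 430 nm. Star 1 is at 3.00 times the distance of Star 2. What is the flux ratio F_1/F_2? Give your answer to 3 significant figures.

Wien's law: T_1/T_2 = λ_2/λ_1 = 430/1110 = 0.3874.
L_1/L_2 = (R_1/R_2)²(T_1/T_2)⁴ = (5.00)²(0.3874)⁴ = 0.5630.
F_1/F_2 = (L_1/L_2)/(d_1/d_2)² = 0.5630/(3.00)² = 0.06256.

0.0626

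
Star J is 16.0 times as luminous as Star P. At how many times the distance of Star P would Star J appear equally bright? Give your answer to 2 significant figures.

4.0

Equal flux requires L_J/d_J² = L_P/d_P², so d_J/d_P = √(L_J/L_P)
= √(16.0) = 4.000.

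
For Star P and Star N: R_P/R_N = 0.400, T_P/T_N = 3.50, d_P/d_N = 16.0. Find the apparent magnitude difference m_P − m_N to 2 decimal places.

L_P/L_N = (0.400)²(3.50)⁴ = 24.01.
F_P/F_N = (L_P/L_N)/(d_P/d_N)² = 24.01/256.0 = 0.09379.
m_P − m_N = −2.5 log₁₀(0.09379) = 2.57.

2.57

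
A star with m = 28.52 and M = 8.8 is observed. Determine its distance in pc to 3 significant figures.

m − M = 5 log₁₀(d/10 pc)
28.52 − (8.8) = 19.72 = 5 log₁₀(d/10)
d = 10 × 10^(19.72/5) = 10 × 10^3.944 = 8.790×10^4 pc.

8.79×10^4 pc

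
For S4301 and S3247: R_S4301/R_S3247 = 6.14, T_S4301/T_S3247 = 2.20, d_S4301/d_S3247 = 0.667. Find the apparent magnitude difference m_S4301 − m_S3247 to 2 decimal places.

-8.24

L_S4301/L_S3247 = (6.14)²(2.20)⁴ = 883.1.
F_S4301/F_S3247 = (L_S4301/L_S3247)/(d_S4301/d_S3247)² = 883.1/0.4449 = 1985.
m_S4301 − m_S3247 = −2.5 log₁₀(1985) = -8.24.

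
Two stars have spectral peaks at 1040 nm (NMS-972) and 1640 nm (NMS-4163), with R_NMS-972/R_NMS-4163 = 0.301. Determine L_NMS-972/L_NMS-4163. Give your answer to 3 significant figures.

0.560

Wien's law gives T ∝ 1/λ_max, so T_NMS-972/T_NMS-4163 = λ_NMS-4163/λ_NMS-972 = 1640/1040 = 1.577.
Then L ∝ R²T⁴ gives L_NMS-972/L_NMS-4163 = (0.301)² × (1.577)⁴ = 0.09060 × 6.184 = 0.5602.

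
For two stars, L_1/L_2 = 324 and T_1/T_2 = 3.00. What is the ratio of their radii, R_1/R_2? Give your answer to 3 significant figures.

L ∝ R²T⁴ gives R ∝ √L / T², so
R_1/R_2 = √(324) / (3.00)² = 18.00 / 9.000 = 2.000.

2.00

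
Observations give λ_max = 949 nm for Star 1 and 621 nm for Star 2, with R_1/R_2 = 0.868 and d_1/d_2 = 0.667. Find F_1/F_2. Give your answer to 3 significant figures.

Wien's law: T_1/T_2 = λ_2/λ_1 = 621/949 = 0.6544.
L_1/L_2 = (R_1/R_2)²(T_1/T_2)⁴ = (0.868)²(0.6544)⁴ = 0.1381.
F_1/F_2 = (L_1/L_2)/(d_1/d_2)² = 0.1381/(0.667)² = 0.3105.

0.311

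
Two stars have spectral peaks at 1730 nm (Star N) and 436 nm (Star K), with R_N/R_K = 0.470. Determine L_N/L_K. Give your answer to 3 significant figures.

8.91×10^-4

Wien's law gives T ∝ 1/λ_max, so T_N/T_K = λ_K/λ_N = 436/1730 = 0.2520.
Then L ∝ R²T⁴ gives L_N/L_K = (0.470)² × (0.2520)⁴ = 0.2209 × 0.004034 = 8.912×10^-4.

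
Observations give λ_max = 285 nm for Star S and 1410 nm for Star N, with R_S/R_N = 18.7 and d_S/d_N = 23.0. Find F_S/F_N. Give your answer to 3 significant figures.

396

Wien's law: T_S/T_N = λ_N/λ_S = 1410/285 = 4.947.
L_S/L_N = (R_S/R_N)²(T_S/T_N)⁴ = (18.7)²(4.947)⁴ = 2.095×10^5.
F_S/F_N = (L_S/L_N)/(d_S/d_N)² = 2.095×10^5/(23.0)² = 396.0.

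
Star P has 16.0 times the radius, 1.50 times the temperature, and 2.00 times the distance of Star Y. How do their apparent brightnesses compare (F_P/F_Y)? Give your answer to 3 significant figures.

324

L_P/L_Y = (R_P/R_Y)²(T_P/T_Y)⁴ = (16.0)² × (1.50)⁴ = 1296.
F_P/F_Y = (L_P/L_Y)/(d_P/d_Y)² = 1296 / (2.00)² = 324.0.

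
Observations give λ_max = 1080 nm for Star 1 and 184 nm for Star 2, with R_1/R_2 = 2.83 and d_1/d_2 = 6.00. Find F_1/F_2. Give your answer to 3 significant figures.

1.87×10^-4

Wien's law: T_1/T_2 = λ_2/λ_1 = 184/1080 = 0.1704.
L_1/L_2 = (R_1/R_2)²(T_1/T_2)⁴ = (2.83)²(0.1704)⁴ = 0.006748.
F_1/F_2 = (L_1/L_2)/(d_1/d_2)² = 0.006748/(6.00)² = 1.874×10^-4.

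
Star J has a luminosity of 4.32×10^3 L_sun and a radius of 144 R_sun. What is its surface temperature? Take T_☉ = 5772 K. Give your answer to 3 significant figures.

3.90×10^3 K

T/T_☉ = (L/L_☉)^(1/4) / (R/R_☉)^(1/2)
T = 5772 × (4.32×10^3)^(1/4) / √(144) = 5772 × 8.107 / 12.00 = 3900 K.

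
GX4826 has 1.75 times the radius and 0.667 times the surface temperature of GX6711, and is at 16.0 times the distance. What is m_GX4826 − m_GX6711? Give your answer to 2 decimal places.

6.56

L_GX4826/L_GX6711 = (1.75)²(0.667)⁴ = 0.6061.
F_GX4826/F_GX6711 = (L_GX4826/L_GX6711)/(d_GX4826/d_GX6711)² = 0.6061/256.0 = 0.002368.
m_GX4826 − m_GX6711 = −2.5 log₁₀(0.002368) = 6.56.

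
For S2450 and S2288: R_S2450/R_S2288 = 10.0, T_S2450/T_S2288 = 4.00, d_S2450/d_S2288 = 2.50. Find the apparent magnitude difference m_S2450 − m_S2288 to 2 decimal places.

-9.03

L_S2450/L_S2288 = (10.0)²(4.00)⁴ = 2.560×10^4.
F_S2450/F_S2288 = (L_S2450/L_S2288)/(d_S2450/d_S2288)² = 2.560×10^4/6.250 = 4096.
m_S2450 − m_S2288 = −2.5 log₁₀(4096) = -9.03.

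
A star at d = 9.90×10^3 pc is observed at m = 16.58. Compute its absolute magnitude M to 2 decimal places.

M = m − 5 log₁₀(d/10 pc) = 16.58 − 5 log₁₀(9.90×10^3/10)
  = 16.58 − 5 × 2.996 = 16.58 − 14.98 = 1.60.

1.60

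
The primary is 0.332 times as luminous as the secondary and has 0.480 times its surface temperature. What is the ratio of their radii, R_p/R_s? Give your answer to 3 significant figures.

L ∝ R²T⁴ gives R ∝ √L / T², so
R_p/R_s = √(0.332) / (0.480)² = 0.5762 / 0.2304 = 2.501.

2.50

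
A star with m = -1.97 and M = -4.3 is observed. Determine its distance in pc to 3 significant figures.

m − M = 5 log₁₀(d/10 pc)
-1.97 − (-4.3) = 2.33 = 5 log₁₀(d/10)
d = 10 × 10^(2.33/5) = 10 × 10^0.466 = 29.24 pc.

29.2 pc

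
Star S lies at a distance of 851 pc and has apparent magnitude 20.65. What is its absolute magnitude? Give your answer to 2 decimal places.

11.00

M = m − 5 log₁₀(d/10 pc) = 20.65 − 5 log₁₀(851/10)
  = 20.65 − 5 × 1.930 = 20.65 − 9.65 = 11.00.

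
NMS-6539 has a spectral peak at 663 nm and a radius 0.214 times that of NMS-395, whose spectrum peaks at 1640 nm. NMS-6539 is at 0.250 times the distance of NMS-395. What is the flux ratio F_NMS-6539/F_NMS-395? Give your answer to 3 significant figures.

Wien's law: T_NMS-6539/T_NMS-395 = λ_NMS-395/λ_NMS-6539 = 1640/663 = 2.474.
L_NMS-6539/L_NMS-395 = (R_NMS-6539/R_NMS-395)²(T_NMS-6539/T_NMS-395)⁴ = (0.214)²(2.474)⁴ = 1.715.
F_NMS-6539/F_NMS-395 = (L_NMS-6539/L_NMS-395)/(d_NMS-6539/d_NMS-395)² = 1.715/(0.250)² = 27.43.

27.4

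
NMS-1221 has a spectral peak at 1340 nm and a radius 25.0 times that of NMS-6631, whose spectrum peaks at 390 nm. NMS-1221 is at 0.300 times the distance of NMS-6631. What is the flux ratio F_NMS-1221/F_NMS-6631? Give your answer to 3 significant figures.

Wien's law: T_NMS-1221/T_NMS-6631 = λ_NMS-6631/λ_NMS-1221 = 390/1340 = 0.2910.
L_NMS-1221/L_NMS-6631 = (R_NMS-1221/R_NMS-6631)²(T_NMS-1221/T_NMS-6631)⁴ = (25.0)²(0.2910)⁴ = 4.485.
F_NMS-1221/F_NMS-6631 = (L_NMS-1221/L_NMS-6631)/(d_NMS-1221/d_NMS-6631)² = 4.485/(0.300)² = 49.83.

49.8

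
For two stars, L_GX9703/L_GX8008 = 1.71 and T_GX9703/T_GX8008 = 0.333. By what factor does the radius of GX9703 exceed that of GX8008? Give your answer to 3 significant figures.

L ∝ R²T⁴ gives R ∝ √L / T², so
R_GX9703/R_GX8008 = √(1.71) / (0.333)² = 1.308 / 0.1109 = 11.79.

11.8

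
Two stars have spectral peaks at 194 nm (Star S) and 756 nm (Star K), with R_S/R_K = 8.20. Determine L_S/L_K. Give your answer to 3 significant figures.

Wien's law gives T ∝ 1/λ_max, so T_S/T_K = λ_K/λ_S = 756/194 = 3.897.
Then L ∝ R²T⁴ gives L_S/L_K = (8.20)² × (3.897)⁴ = 67.24 × 230.6 = 1.551×10^4.

1.55×10^4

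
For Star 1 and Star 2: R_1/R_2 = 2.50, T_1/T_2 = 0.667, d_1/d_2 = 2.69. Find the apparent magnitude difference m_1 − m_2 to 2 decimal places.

1.92

L_1/L_2 = (2.50)²(0.667)⁴ = 1.237.
F_1/F_2 = (L_1/L_2)/(d_1/d_2)² = 1.237/7.236 = 0.1710.
m_1 − m_2 = −2.5 log₁₀(0.1710) = 1.92.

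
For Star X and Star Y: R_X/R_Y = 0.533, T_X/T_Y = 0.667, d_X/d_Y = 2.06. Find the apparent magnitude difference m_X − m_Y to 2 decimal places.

L_X/L_Y = (0.533)²(0.667)⁴ = 0.05623.
F_X/F_Y = (L_X/L_Y)/(d_X/d_Y)² = 0.05623/4.244 = 0.01325.
m_X − m_Y = −2.5 log₁₀(0.01325) = 4.69.

4.69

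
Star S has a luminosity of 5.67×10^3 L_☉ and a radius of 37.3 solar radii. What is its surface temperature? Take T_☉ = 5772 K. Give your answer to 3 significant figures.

8.20×10^3 K

T/T_☉ = (L/L_☉)^(1/4) / (R/R_☉)^(1/2)
T = 5772 × (5.67×10^3)^(1/4) / √(37.3) = 5772 × 8.678 / 6.107 = 8201 K.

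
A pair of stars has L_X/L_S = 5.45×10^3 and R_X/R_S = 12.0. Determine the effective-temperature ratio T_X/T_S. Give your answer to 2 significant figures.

2.5

L ∝ R²T⁴ gives T ∝ (L/R²)^(1/4), so
T_X/T_S = (5.45×10^3 / 12.0²)^(1/4) = (37.85)^(1/4) = 2.480.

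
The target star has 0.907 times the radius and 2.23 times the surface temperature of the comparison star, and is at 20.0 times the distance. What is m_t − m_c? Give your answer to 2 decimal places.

3.23

L_t/L_c = (0.907)²(2.23)⁴ = 20.34.
F_t/F_c = (L_t/L_c)/(d_t/d_c)² = 20.34/400.0 = 0.05086.
m_t − m_c = −2.5 log₁₀(0.05086) = 3.23.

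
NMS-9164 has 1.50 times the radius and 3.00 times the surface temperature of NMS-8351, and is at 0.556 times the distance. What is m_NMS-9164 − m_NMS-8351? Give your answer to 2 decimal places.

-6.93

L_NMS-9164/L_NMS-8351 = (1.50)²(3.00)⁴ = 182.2.
F_NMS-9164/F_NMS-8351 = (L_NMS-9164/L_NMS-8351)/(d_NMS-9164/d_NMS-8351)² = 182.2/0.3091 = 589.5.
m_NMS-9164 − m_NMS-8351 = −2.5 log₁₀(589.5) = -6.93.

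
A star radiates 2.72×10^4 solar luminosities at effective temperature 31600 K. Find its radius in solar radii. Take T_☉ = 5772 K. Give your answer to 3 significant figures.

5.50 solar radii

R/R_☉ = √(L/L_☉) / (T/T_☉)² = √(2.72×10^4) / (5.475)²
       = 164.9 / 29.97 = 5.503.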